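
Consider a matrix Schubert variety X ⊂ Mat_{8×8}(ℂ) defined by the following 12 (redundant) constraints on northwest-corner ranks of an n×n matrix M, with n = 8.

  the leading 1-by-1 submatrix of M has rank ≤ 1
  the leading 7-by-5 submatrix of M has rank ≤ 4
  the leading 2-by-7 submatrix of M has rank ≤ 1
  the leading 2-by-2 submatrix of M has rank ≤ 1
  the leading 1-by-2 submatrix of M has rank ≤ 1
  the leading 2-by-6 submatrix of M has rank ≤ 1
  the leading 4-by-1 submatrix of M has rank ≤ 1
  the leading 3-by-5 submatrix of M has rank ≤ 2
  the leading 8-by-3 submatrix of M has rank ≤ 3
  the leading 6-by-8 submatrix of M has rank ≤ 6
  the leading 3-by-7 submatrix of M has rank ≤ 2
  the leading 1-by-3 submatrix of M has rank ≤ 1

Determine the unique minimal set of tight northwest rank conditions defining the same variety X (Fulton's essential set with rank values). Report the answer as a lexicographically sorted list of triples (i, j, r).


Computing R[i][j] = min implied NW-rank bound (n=8, 12 conditions):

  i=1: 1, 1, 1, 1, 1, 1, 1, 1
  i=2: 1, 1, 1, 1, 1, 1, 1, 2
  i=3: 1, 2, 2, 2, 2, 2, 2, 3
  i=4: 1, 2, 3, 3, 3, 3, 3, 4
  i=5: 1, 2, 3, 4, 4, 4, 4, 5
  i=6: 1, 2, 3, 4, 4, 5, 5, 6
  i=7: 1, 2, 3, 4, 4, 5, 6, 7
  i=8: 1, 2, 3, 4, 5, 6, 7, 8

second differences of R give the permutation w = (1, 8, 2, 3, 4, 6, 7, 5).

2 SE-corners of the 8-cell Rothe diagram give Ess(w):

[(2, 7, 1), (7, 5, 4)]


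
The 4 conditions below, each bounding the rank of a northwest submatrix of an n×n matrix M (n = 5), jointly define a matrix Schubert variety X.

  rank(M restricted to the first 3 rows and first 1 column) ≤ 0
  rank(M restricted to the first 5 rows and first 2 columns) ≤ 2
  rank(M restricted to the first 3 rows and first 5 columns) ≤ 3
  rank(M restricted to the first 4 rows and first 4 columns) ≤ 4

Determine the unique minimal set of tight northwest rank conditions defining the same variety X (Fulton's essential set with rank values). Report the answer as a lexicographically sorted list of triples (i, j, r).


Recovering R(i,j) via the rank-extension bound from the 4 conditions:

  row 1: 0, 1, 1, 1, 1
  row 2: 0, 1, 2, 2, 2
  row 3: 0, 1, 2, 3, 3
  row 4: 1, 2, 3, 4, 4
  row 5: 1, 2, 3, 4, 5

giving w = (2, 3, 4, 1, 5) via Δ²R.

Fulton essential set (1 of the 3 Rothe cells):

[(3, 1, 0)]


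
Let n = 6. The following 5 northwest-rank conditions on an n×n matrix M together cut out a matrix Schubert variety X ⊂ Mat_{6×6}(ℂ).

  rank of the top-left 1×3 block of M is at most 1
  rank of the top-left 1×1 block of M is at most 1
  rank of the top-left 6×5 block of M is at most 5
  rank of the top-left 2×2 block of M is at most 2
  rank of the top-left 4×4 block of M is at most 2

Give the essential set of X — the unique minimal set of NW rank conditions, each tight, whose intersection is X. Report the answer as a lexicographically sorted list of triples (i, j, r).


Recovering R(i,j) via the rank-extension bound from the 5 conditions:

  R[1]: 1, 1, 1, 1, 1, 1
  R[2]: 1, 2, 2, 2, 2, 2
  R[3]: 1, 2, 2, 2, 3, 3
  R[4]: 1, 2, 2, 2, 3, 4
  R[5]: 1, 2, 3, 3, 4, 5
  R[6]: 1, 2, 3, 4, 5, 6

the unique w with this rank table is (1, 2, 5, 6, 3, 4).

|D(w)|=4, |Ess(w)|=1:

[(4, 4, 2)]


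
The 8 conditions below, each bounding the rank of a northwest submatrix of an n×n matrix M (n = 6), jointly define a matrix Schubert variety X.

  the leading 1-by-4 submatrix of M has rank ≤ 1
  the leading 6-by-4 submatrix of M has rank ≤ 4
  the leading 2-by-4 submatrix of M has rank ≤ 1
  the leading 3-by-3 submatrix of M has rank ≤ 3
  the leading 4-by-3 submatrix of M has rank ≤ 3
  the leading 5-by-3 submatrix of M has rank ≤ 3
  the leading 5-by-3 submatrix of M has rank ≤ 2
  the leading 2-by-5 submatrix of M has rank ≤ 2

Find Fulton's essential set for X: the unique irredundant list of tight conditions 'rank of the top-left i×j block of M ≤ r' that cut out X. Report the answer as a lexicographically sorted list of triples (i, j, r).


Propagating the 8 rank bounds to every northwest block:

  1  1  1  1  1  1
  1  1  1  1  2  2
  1  2  2  2  3  3
  1  2  2  3  4  4
  1  2  2  3  4  5
  1  2  3  4  5  6

so w = (1, 5, 2, 4, 6, 3).

ℓ(w)=5; the 2 essential cells (i,j,r):

[(2, 4, 1), (5, 3, 2)]


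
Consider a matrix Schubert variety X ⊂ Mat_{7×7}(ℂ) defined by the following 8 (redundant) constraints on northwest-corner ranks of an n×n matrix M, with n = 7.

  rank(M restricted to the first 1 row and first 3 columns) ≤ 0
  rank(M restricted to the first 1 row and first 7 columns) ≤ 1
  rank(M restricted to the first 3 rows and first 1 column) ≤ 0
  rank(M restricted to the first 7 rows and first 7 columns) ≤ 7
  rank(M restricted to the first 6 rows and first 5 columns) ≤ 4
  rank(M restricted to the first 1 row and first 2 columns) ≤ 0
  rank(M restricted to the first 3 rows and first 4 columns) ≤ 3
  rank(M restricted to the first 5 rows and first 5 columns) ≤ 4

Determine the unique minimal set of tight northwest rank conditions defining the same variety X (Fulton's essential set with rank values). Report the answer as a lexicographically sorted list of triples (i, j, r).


Computing R[i][j] = min implied NW-rank bound (n=7, 8 conditions):

  row 1: 0 0 0 1 1 1 1
  row 2: 0 1 1 2 2 2 2
  row 3: 0 1 2 3 3 3 3
  row 4: 1 2 3 4 4 4 4
  row 5: 1 2 3 4 4 5 5
  row 6: 1 2 3 4 4 5 6
  row 7: 1 2 3 4 5 6 7

giving w = (4, 2, 3, 1, 6, 7, 5) via Δ²R.

D(w) has 7 cells with 3 SE-corners; essential set:

[(1, 3, 0), (3, 1, 0), (6, 5, 4)]


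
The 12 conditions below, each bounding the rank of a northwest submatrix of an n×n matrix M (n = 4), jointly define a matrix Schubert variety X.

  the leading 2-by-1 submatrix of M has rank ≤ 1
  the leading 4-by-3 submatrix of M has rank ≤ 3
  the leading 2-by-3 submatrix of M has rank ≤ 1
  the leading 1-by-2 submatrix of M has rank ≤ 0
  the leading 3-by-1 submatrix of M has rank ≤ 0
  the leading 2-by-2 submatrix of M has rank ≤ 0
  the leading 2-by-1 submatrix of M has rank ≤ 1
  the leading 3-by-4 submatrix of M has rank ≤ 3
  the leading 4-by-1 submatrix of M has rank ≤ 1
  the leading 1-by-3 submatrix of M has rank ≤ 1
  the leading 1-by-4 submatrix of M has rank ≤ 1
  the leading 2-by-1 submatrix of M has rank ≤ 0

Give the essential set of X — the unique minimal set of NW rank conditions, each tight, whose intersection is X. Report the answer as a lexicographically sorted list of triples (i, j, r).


Computing R[i][j] = min implied NW-rank bound (n=4, 12 conditions):

  i=1: 0 0 1 1
  i=2: 0 0 1 2
  i=3: 0 1 2 3
  i=4: 1 2 3 4

reading off 1-entries of Δ²R: w = (3, 4, 2, 1).

2 SE-corners of the 5-cell Rothe diagram give Ess(w):

[(2, 2, 0), (3, 1, 0)]


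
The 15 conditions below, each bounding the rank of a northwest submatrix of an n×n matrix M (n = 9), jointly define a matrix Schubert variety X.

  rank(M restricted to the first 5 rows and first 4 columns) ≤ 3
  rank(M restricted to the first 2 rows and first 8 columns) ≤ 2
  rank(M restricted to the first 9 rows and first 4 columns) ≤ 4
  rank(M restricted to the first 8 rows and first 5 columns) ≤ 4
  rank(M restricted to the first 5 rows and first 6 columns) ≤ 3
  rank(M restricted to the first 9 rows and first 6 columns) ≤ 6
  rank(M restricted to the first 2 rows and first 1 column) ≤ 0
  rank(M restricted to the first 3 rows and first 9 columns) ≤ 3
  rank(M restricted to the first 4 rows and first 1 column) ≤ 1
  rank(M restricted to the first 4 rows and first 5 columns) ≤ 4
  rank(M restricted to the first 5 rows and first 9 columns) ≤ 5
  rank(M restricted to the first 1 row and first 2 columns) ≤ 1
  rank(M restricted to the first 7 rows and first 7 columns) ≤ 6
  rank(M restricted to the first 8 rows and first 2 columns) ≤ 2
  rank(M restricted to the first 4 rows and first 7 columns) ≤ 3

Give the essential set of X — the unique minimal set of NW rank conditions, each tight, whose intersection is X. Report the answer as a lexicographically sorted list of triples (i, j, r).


Computing R[i][j] = min implied NW-rank bound (n=9, 15 conditions):

  i=1: 0  1  1  1  1  1  1  1  1
  i=2: 0  1  2  2  2  2  2  2  2
  i=3: 1  2  3  3  3  3  3  3  3
  i=4: 1  2  3  3  3  3  3  4  4
  i=5: 1  2  3  3  3  3  4  5  5
  i=6: 1  2  3  4  4  4  5  6  6
  i=7: 1  2  3  4  4  5  6  7  7
  i=8: 1  2  3  4  4  5  6  7  8
  i=9: 1  2  3  4  5  6  7  8  9

second differences of R give the permutation w = (2, 3, 1, 8, 7, 4, 6, 9, 5).

D(w) has 11 cells with 4 SE-corners; essential set:

[(2, 1, 0), (4, 7, 3), (5, 6, 3), (8, 5, 4)]


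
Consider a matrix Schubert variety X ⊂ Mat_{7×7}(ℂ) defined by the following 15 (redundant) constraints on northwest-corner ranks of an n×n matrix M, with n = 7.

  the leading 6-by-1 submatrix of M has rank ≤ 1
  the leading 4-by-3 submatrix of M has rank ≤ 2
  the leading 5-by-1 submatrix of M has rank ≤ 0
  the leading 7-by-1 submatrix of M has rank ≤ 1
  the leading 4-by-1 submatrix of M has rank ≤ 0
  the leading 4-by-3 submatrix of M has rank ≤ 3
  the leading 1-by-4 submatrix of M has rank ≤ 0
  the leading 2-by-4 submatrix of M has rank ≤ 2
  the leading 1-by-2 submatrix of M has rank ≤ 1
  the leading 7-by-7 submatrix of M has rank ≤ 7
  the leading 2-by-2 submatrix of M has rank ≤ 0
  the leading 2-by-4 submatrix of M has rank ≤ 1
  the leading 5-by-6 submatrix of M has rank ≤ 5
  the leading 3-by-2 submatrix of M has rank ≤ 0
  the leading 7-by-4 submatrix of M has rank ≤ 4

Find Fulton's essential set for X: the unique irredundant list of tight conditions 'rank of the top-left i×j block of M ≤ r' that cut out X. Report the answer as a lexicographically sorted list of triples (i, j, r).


Rank table r_w(7×7) implied by the 15 constraints:

  i=1: 0 0 0 0 1 1 1
  i=2: 0 0 1 1 2 2 2
  i=3: 0 0 1 2 3 3 3
  i=4: 0 1 2 3 4 4 4
  i=5: 0 1 2 3 4 5 5
  i=6: 1 2 3 4 5 6 6
  i=7: 1 2 3 4 5 6 7

the unique w with this rank table is (5, 3, 4, 2, 6, 1, 7).

|D(w)|=10, |Ess(w)|=3:

[(1, 4, 0), (3, 2, 0), (5, 1, 0)]


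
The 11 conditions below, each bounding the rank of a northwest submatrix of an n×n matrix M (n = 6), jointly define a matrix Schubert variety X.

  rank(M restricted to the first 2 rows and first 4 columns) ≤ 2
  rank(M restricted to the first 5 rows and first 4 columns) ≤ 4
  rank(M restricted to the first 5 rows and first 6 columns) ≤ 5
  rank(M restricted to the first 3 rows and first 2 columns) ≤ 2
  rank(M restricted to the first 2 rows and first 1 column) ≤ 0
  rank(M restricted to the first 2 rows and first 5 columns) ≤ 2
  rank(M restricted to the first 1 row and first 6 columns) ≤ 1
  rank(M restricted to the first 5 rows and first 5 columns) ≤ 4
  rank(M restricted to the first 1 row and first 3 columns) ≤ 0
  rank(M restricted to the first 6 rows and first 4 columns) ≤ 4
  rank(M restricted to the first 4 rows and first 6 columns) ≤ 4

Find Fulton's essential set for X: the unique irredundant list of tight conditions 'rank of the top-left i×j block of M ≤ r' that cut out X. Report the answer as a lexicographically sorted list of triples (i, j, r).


Propagating the 11 rank bounds to every northwest block:

  0 | 0 | 0 | 1 | 1 | 1
  0 | 1 | 1 | 2 | 2 | 2
  1 | 2 | 2 | 3 | 3 | 3
  1 | 2 | 3 | 4 | 4 | 4
  1 | 2 | 3 | 4 | 4 | 5
  1 | 2 | 3 | 4 | 5 | 6

giving w = (4, 2, 1, 3, 6, 5) via Δ²R.

Fulton essential set (3 of the 5 Rothe cells):

[(1, 3, 0), (2, 1, 0), (5, 5, 4)]


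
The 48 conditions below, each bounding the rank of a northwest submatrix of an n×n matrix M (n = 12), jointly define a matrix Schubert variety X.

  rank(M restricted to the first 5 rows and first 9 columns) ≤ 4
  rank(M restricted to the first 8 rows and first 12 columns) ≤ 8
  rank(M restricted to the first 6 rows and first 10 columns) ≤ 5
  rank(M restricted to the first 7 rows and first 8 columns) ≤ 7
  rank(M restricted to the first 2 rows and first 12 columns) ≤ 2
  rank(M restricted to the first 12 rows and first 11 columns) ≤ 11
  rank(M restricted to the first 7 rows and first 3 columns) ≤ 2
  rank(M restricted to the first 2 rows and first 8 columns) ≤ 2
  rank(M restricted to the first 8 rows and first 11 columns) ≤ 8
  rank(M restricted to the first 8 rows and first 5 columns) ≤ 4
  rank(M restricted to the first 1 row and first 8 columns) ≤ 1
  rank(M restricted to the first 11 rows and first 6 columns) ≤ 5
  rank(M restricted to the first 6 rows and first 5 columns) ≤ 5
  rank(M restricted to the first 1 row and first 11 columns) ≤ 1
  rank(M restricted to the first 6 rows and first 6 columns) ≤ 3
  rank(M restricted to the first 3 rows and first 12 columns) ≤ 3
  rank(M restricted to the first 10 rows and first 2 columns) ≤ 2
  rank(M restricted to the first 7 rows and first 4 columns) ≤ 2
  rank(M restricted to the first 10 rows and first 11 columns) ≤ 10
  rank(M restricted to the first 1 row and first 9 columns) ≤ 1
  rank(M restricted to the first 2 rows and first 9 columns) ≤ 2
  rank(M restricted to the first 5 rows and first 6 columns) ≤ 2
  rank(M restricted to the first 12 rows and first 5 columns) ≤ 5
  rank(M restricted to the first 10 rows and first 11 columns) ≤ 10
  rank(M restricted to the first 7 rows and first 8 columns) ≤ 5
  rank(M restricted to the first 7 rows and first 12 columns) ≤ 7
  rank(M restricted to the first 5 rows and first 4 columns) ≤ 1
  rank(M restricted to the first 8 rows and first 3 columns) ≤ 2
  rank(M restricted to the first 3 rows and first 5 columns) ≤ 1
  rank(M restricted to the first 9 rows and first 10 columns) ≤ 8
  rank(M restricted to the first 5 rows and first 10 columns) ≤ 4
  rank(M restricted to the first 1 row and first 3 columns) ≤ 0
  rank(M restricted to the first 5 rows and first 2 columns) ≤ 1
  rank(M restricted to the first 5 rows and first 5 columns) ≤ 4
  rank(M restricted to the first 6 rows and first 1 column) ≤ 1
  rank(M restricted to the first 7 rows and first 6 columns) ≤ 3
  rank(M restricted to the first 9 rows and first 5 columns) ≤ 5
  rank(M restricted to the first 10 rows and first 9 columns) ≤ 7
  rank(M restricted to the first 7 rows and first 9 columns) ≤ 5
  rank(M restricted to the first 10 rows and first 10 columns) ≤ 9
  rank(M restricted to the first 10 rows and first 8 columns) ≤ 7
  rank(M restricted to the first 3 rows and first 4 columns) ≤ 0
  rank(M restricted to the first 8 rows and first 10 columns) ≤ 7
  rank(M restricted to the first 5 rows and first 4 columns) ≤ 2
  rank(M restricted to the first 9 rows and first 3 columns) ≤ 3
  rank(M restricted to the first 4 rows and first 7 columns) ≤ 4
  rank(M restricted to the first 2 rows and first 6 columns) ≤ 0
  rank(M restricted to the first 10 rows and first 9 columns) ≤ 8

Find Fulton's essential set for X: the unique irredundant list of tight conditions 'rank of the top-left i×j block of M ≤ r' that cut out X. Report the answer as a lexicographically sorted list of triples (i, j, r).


Computing R[i][j] = min implied NW-rank bound (n=12, 48 conditions):

  i=1: 0  0  0  0  0  0  1  1  1  1  1  1
  i=2: 0  0  0  0  0  0  1  2  2  2  2  2
  i=3: 0  0  0  0  1  1  2  3  3  3  3  3
  i=4: 1  1  1  1  2  2  3  4  4  4  4  4
  i=5: 1  1  1  1  2  2  3  4  4  4  5  5
  i=6: 1  2  2  2  3  3  4  5  5  5  6  6
  i=7: 1  2  2  2  3  3  4  5  5  6  7  7
  i=8: 1  2  2  3  4  4  5  6  6  7  8  8
  i=9: 1  2  3  4  5  5  6  7  7  8  9  9
  i=10: 1  2  3  4  5  5  6  7  7  8  9  10
  i=11: 1  2  3  4  5  5  6  7  8  9  10  11
  i=12: 1  2  3  4  5  6  7  8  9  10  11  12

hence w(1..12) = (7, 8, 5, 1, 11, 2, 10, 4, 3, 12, 9, 6).

D(w) has 30 cells with 11 SE-corners; essential set:

[(2, 6, 0), (3, 4, 0), (5, 4, 1), (5, 6, 2), (5, 10, 4), (7, 4, 2), (7, 6, 3), (7, 9, 5), (8, 3, 2), (10, 9, 7), (11, 6, 5)]


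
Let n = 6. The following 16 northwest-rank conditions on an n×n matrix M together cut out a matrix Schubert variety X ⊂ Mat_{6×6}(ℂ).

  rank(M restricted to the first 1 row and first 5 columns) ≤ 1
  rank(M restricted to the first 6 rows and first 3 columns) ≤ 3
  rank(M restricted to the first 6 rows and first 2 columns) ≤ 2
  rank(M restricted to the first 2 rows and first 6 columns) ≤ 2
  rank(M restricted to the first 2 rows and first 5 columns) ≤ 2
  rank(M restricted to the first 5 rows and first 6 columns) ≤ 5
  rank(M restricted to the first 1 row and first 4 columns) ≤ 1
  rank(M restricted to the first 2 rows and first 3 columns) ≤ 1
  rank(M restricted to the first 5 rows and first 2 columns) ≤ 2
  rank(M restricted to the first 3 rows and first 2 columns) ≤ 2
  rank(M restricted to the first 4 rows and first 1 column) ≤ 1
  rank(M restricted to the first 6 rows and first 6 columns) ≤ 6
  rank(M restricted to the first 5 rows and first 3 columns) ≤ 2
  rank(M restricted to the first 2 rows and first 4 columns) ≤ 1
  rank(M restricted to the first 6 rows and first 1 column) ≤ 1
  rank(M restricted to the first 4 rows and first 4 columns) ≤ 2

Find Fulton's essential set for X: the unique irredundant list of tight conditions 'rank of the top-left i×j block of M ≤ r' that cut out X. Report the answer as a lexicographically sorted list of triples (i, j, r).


Computing R[i][j] = min implied NW-rank bound (n=6, 16 conditions):

  row 1: 1  1  1  1  1  1
  row 2: 1  1  1  1  2  2
  row 3: 1  2  2  2  3  3
  row 4: 1  2  2  2  3  4
  row 5: 1  2  2  3  4  5
  row 6: 1  2  3  4  5  6

giving w = (1, 5, 2, 6, 4, 3) via Δ²R.

3 SE-corners of the 6-cell Rothe diagram give Ess(w):

[(2, 4, 1), (4, 4, 2), (5, 3, 2)]


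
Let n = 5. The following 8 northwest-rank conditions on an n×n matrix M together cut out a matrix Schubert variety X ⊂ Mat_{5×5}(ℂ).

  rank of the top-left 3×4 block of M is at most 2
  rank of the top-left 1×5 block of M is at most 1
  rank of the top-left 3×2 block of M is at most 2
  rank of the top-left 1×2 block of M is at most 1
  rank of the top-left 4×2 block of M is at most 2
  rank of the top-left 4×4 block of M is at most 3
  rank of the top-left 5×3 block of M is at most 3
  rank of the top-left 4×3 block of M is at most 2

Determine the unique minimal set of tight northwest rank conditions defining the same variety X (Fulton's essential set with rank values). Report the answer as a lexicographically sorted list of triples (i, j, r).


Reconstructing r_w from the 8 given conditions:

  row 1: 1 | 1 | 1 | 1 | 1
  row 2: 1 | 2 | 2 | 2 | 2
  row 3: 1 | 2 | 2 | 2 | 3
  row 4: 1 | 2 | 2 | 3 | 4
  row 5: 1 | 2 | 3 | 4 | 5

the unique w with this rank table is (1, 2, 5, 4, 3).

Fulton essential set (2 of the 3 Rothe cells):

[(3, 4, 2), (4, 3, 2)]


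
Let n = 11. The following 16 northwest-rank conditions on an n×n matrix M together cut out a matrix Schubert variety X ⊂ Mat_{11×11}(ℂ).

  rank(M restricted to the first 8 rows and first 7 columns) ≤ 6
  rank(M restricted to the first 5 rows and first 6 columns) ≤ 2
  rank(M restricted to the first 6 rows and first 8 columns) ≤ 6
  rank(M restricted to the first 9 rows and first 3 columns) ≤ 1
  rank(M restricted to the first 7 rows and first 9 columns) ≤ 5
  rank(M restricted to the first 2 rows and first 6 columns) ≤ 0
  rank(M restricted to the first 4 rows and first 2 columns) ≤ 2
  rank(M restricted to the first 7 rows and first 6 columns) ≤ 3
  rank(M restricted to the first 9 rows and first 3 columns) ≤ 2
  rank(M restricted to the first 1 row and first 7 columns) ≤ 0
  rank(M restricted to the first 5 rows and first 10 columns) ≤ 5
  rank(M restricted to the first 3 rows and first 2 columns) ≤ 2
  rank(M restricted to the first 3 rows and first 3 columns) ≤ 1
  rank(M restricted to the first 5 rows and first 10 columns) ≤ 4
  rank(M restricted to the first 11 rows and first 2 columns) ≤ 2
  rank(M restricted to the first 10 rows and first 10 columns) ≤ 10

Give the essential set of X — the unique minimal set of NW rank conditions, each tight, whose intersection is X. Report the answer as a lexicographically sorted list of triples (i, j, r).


Reconstructing r_w from the 16 given conditions:

  row 1: 0 0 0 0 0 0 0 1 1 1 1
  row 2: 0 0 0 0 0 0 1 2 2 2 2
  row 3: 1 1 1 1 1 1 2 3 3 3 3
  row 4: 1 1 1 2 2 2 3 4 4 4 4
  row 5: 1 1 1 2 2 2 3 4 4 4 5
  row 6: 1 1 1 2 3 3 4 5 5 5 6
  row 7: 1 1 1 2 3 3 4 5 5 6 7
  row 8: 1 1 1 2 3 4 5 6 6 7 8
  row 9: 1 1 1 2 3 4 5 6 7 8 9
  row 10: 1 2 2 3 4 5 6 7 8 9 10
  row 11: 1 2 3 4 5 6 7 8 9 10 11

reading off 1-entries of Δ²R: w = (8, 7, 1, 4, 11, 5, 10, 6, 9, 2, 3).

Rothe diagram D(w) (31 cells), 7 SE-corners (essential conditions):

[(1, 7, 0), (2, 6, 0), (5, 6, 2), (5, 10, 4), (7, 6, 3), (7, 9, 5), (9, 3, 1)]


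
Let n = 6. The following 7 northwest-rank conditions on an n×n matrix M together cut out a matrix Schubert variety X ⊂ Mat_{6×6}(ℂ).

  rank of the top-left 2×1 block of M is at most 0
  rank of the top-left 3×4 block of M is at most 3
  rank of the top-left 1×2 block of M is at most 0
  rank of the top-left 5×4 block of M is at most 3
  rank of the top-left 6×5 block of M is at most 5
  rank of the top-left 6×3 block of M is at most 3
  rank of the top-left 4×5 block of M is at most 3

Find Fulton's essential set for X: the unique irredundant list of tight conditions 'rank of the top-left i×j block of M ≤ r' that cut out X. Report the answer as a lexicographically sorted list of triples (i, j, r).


Computing R[i][j] = min implied NW-rank bound (n=6, 7 conditions):

  R[1]: 0  0  1  1  1  1
  R[2]: 0  1  2  2  2  2
  R[3]: 1  2  3  3  3  3
  R[4]: 1  2  3  3  3  4
  R[5]: 1  2  3  3  4  5
  R[6]: 1  2  3  4  5  6

the unique w with this rank table is (3, 2, 1, 6, 5, 4).

D(w) has 6 cells with 4 SE-corners; essential set:

[(1, 2, 0), (2, 1, 0), (4, 5, 3), (5, 4, 3)]


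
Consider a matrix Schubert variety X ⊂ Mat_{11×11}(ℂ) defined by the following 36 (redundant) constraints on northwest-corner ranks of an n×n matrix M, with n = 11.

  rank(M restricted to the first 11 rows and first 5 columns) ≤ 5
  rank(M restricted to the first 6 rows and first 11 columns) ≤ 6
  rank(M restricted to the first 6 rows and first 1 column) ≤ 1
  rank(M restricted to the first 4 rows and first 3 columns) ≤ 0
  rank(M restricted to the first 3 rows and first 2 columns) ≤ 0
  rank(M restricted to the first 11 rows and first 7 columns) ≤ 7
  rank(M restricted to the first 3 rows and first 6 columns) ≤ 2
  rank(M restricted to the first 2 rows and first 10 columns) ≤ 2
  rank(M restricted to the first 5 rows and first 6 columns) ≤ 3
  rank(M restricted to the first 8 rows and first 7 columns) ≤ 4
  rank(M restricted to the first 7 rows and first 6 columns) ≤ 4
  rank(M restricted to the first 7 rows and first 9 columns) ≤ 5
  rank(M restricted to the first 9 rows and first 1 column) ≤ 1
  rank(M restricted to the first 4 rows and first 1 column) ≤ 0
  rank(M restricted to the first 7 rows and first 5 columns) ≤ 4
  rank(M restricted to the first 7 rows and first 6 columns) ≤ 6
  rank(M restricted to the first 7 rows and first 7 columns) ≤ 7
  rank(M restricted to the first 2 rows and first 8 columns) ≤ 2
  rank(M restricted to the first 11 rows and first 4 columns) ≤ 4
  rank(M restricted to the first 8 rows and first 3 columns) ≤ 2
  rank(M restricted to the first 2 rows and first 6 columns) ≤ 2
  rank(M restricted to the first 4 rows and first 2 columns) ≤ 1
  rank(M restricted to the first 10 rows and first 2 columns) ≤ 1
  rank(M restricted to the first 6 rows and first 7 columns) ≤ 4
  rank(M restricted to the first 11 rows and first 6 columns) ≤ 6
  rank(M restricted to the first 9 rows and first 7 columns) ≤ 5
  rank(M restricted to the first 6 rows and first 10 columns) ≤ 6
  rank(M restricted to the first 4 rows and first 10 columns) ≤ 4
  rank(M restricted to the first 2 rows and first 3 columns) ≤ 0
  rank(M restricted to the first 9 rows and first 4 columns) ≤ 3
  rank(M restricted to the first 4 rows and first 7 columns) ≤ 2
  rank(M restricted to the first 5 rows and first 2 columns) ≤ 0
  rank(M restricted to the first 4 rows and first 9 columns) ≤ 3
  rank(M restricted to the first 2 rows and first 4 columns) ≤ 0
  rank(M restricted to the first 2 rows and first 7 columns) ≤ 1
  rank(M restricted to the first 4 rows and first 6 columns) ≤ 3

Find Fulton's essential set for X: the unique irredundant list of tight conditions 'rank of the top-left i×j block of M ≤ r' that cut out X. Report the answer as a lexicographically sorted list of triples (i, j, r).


Recovering R(i,j) via the rank-extension bound from the 36 conditions:

  R[1]: 0 | 0 | 0 | 0 | 1 | 1 | 1 | 1 | 1 | 1 | 1
  R[2]: 0 | 0 | 0 | 0 | 1 | 1 | 1 | 2 | 2 | 2 | 2
  R[3]: 0 | 0 | 0 | 1 | 2 | 2 | 2 | 3 | 3 | 3 | 3
  R[4]: 0 | 0 | 0 | 1 | 2 | 2 | 2 | 3 | 3 | 4 | 4
  R[5]: 0 | 0 | 1 | 2 | 3 | 3 | 3 | 4 | 4 | 5 | 5
  R[6]: 1 | 1 | 2 | 3 | 4 | 4 | 4 | 5 | 5 | 6 | 6
  R[7]: 1 | 1 | 2 | 3 | 4 | 4 | 4 | 5 | 5 | 6 | 7
  R[8]: 1 | 1 | 2 | 3 | 4 | 4 | 4 | 5 | 6 | 7 | 8
  R[9]: 1 | 1 | 2 | 3 | 4 | 5 | 5 | 6 | 7 | 8 | 9
  R[10]: 1 | 1 | 2 | 3 | 4 | 5 | 6 | 7 | 8 | 9 | 10
  R[11]: 1 | 2 | 3 | 4 | 5 | 6 | 7 | 8 | 9 | 10 | 11

hence w(1..11) = (5, 8, 4, 10, 3, 1, 11, 9, 6, 7, 2).

Rothe diagram D(w) (30 cells), 9 SE-corners (essential conditions):

[(2, 4, 0), (2, 7, 1), (4, 3, 0), (4, 7, 2), (4, 9, 3), (5, 2, 0), (7, 9, 5), (8, 7, 4), (10, 2, 1)]


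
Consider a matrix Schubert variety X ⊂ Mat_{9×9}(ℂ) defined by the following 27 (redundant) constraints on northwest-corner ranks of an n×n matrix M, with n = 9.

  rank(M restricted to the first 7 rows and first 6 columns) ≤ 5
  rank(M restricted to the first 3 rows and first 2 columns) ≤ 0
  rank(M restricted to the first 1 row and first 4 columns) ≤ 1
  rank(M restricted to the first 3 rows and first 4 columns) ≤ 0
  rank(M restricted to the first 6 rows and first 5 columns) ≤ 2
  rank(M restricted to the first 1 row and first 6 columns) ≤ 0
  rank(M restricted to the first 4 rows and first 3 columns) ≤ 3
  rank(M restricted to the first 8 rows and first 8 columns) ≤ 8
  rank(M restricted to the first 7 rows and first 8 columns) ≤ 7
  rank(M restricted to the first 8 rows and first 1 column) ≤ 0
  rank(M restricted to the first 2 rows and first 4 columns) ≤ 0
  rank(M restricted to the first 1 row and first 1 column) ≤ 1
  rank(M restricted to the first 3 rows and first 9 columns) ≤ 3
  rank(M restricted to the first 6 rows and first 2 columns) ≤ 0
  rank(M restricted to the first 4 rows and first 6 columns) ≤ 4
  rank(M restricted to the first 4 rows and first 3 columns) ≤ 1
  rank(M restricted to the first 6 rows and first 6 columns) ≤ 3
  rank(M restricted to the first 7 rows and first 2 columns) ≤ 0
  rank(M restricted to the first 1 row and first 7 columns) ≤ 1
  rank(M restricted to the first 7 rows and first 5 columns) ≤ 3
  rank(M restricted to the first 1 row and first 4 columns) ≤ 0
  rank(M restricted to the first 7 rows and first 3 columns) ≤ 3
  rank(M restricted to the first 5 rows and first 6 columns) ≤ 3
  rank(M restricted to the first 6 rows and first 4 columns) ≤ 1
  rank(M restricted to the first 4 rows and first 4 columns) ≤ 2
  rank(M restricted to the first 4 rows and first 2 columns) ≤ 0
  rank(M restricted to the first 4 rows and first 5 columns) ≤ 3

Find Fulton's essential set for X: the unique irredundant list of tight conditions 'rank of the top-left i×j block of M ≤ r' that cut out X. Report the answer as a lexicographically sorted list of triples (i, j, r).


Recovering R(i,j) via the rank-extension bound from the 27 conditions:

  0  0  0  0  0  0  1  1  1
  0  0  0  0  1  1  2  2  2
  0  0  0  0  1  2  3  3  3
  0  0  1  1  2  3  4  4  4
  0  0  1  1  2  3  4  5  5
  0  0  1  1  2  3  4  5  6
  0  0  1  2  3  4  5  6  7
  0  1  2  3  4  5  6  7  8
  1  2  3  4  5  6  7  8  9

second differences of R give the permutation w = (7, 5, 6, 3, 8, 9, 4, 2, 1).

Fulton essential set (5 of the 25 Rothe cells):

[(1, 6, 0), (3, 4, 0), (6, 4, 1), (7, 2, 0), (8, 1, 0)]


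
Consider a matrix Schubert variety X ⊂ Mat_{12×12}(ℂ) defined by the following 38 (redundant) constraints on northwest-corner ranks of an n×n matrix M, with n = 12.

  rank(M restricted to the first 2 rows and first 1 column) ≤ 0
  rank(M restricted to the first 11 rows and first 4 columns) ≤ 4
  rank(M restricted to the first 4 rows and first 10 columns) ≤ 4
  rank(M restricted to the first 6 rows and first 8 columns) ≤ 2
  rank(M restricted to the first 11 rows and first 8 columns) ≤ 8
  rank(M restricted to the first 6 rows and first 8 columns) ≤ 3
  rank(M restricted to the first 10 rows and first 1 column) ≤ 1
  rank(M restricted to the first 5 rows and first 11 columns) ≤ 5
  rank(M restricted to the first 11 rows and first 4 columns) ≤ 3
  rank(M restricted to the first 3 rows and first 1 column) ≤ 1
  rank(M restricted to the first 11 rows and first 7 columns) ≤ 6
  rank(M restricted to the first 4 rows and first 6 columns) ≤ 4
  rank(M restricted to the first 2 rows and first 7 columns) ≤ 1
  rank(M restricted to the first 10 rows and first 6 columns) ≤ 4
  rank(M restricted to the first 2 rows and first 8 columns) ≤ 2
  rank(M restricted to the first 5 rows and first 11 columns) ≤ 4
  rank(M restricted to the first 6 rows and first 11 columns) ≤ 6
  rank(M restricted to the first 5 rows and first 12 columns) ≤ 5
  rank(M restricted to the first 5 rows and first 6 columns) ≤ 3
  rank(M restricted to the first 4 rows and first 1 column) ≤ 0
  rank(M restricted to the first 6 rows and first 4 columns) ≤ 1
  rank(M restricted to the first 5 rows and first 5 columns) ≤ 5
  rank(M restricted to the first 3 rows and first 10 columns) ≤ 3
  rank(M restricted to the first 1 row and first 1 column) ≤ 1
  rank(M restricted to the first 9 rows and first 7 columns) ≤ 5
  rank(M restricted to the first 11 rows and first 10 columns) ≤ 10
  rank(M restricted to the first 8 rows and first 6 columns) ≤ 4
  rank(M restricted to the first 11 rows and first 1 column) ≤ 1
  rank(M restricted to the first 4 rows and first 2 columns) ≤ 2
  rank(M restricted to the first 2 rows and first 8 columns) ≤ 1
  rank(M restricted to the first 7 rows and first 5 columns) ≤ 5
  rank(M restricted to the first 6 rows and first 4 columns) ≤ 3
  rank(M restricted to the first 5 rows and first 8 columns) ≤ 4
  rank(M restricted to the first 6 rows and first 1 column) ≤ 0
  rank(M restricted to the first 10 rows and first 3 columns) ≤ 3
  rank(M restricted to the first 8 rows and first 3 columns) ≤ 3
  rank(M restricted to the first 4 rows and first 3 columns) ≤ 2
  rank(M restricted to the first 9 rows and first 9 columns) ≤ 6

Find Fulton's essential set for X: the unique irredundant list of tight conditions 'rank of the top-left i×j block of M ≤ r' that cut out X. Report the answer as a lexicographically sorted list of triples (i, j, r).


Rank table r_w(12×12) implied by the 38 constraints:

  R[1]: 0 | 1 | 1 | 1 | 1 | 1 | 1 | 1 | 1 | 1 | 1 | 1
  R[2]: 0 | 1 | 1 | 1 | 1 | 1 | 1 | 1 | 2 | 2 | 2 | 2
  R[3]: 0 | 1 | 1 | 1 | 2 | 2 | 2 | 2 | 3 | 3 | 3 | 3
  R[4]: 0 | 1 | 1 | 1 | 2 | 2 | 2 | 2 | 3 | 4 | 4 | 4
  R[5]: 0 | 1 | 1 | 1 | 2 | 2 | 2 | 2 | 3 | 4 | 4 | 5
  R[6]: 0 | 1 | 1 | 1 | 2 | 2 | 2 | 2 | 3 | 4 | 5 | 6
  R[7]: 1 | 2 | 2 | 2 | 3 | 3 | 3 | 3 | 4 | 5 | 6 | 7
  R[8]: 1 | 2 | 3 | 3 | 4 | 4 | 4 | 4 | 5 | 6 | 7 | 8
  R[9]: 1 | 2 | 3 | 3 | 4 | 4 | 5 | 5 | 6 | 7 | 8 | 9
  R[10]: 1 | 2 | 3 | 3 | 4 | 4 | 5 | 6 | 7 | 8 | 9 | 10
  R[11]: 1 | 2 | 3 | 3 | 4 | 5 | 6 | 7 | 8 | 9 | 10 | 11
  R[12]: 1 | 2 | 3 | 4 | 5 | 6 | 7 | 8 | 9 | 10 | 11 | 12

the unique w with this rank table is (2, 9, 5, 10, 12, 11, 1, 3, 7, 8, 6, 4).

D(w) has 35 cells with 7 SE-corners; essential set:

[(2, 8, 1), (5, 11, 4), (6, 1, 0), (6, 4, 1), (6, 8, 2), (10, 6, 4), (11, 4, 3)]


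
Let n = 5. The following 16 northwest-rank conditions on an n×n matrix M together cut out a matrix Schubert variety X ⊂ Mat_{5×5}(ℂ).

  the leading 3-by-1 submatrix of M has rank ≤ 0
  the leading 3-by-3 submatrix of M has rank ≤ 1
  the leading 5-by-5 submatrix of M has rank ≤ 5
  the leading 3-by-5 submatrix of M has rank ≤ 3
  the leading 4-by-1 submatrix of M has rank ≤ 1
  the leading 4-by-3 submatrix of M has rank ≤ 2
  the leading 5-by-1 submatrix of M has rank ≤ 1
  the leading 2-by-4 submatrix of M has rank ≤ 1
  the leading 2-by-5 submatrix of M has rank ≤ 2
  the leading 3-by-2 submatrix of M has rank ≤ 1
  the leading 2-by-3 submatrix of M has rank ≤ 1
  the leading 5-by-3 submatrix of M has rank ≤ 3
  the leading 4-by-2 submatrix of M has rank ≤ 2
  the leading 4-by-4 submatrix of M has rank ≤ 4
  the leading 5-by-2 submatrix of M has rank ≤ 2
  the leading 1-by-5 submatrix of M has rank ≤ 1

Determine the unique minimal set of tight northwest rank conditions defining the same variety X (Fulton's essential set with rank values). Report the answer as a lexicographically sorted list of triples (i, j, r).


Propagating the 16 rank bounds to every northwest block:

  i=1: 0  1  1  1  1
  i=2: 0  1  1  1  2
  i=3: 0  1  1  2  3
  i=4: 1  2  2  3  4
  i=5: 1  2  3  4  5

second differences of R give the permutation w = (2, 5, 4, 1, 3).

Rothe diagram D(w) (6 cells), 3 SE-corners (essential conditions):

[(2, 4, 1), (3, 1, 0), (3, 3, 1)]


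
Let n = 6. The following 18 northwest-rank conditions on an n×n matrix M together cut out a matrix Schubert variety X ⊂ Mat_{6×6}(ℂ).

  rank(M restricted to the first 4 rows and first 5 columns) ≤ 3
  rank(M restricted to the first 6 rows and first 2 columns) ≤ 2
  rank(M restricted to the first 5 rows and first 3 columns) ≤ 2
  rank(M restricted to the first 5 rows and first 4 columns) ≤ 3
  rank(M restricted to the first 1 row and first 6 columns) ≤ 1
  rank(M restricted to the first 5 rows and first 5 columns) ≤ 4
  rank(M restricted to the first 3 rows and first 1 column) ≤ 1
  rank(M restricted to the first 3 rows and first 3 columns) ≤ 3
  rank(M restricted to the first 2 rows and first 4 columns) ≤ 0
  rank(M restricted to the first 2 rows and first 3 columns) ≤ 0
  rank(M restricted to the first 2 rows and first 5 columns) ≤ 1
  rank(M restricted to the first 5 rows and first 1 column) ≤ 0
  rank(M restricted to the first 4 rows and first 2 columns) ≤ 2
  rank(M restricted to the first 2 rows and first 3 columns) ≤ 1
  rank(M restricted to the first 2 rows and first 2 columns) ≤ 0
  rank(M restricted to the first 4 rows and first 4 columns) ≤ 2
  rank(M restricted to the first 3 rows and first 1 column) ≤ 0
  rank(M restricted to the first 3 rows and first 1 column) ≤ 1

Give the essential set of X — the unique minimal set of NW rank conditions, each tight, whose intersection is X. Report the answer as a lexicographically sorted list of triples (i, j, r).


Rank table r_w(6×6) implied by the 18 constraints:

  0  0  0  0  1  1
  0  0  0  0  1  2
  0  1  1  1  2  3
  0  1  2  2  3  4
  0  1  2  3  4  5
  1  2  3  4  5  6

hence w(1..6) = (5, 6, 2, 3, 4, 1).

Rothe diagram D(w) (11 cells), 2 SE-corners (essential conditions):

[(2, 4, 0), (5, 1, 0)]


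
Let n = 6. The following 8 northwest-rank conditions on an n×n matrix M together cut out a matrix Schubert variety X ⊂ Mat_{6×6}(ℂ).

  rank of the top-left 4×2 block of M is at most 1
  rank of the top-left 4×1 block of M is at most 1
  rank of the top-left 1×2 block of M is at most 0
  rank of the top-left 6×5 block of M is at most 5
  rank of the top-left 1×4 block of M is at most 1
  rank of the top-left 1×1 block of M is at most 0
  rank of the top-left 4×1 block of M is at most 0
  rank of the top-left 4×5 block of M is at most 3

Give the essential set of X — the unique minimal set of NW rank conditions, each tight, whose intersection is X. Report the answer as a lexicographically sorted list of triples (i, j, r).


Rank table r_w(6×6) implied by the 8 constraints:

  row 1: 0, 0, 1, 1, 1, 1
  row 2: 0, 1, 2, 2, 2, 2
  row 3: 0, 1, 2, 3, 3, 3
  row 4: 0, 1, 2, 3, 3, 4
  row 5: 1, 2, 3, 4, 4, 5
  row 6: 1, 2, 3, 4, 5, 6

reading off 1-entries of Δ²R: w = (3, 2, 4, 6, 1, 5).

3 SE-corners of the 6-cell Rothe diagram give Ess(w):

[(1, 2, 0), (4, 1, 0), (4, 5, 3)]


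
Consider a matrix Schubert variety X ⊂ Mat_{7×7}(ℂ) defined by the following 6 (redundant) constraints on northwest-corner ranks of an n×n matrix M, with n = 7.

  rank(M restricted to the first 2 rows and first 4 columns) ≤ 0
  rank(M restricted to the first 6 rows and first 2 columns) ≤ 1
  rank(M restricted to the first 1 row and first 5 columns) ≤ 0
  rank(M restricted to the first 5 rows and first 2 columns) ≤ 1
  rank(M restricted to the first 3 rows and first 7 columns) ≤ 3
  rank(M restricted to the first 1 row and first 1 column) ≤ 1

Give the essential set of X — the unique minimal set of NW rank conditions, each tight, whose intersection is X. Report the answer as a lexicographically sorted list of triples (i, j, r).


Rank table r_w(7×7) implied by the 6 constraints:

  R[1]: 0 | 0 | 0 | 0 | 0 | 1 | 1
  R[2]: 0 | 0 | 0 | 0 | 1 | 2 | 2
  R[3]: 1 | 1 | 1 | 1 | 2 | 3 | 3
  R[4]: 1 | 1 | 2 | 2 | 3 | 4 | 4
  R[5]: 1 | 1 | 2 | 3 | 4 | 5 | 5
  R[6]: 1 | 1 | 2 | 3 | 4 | 5 | 6
  R[7]: 1 | 2 | 3 | 4 | 5 | 6 | 7

second differences of R give the permutation w = (6, 5, 1, 3, 4, 7, 2).

ℓ(w)=12; the 3 essential cells (i,j,r):

[(1, 5, 0), (2, 4, 0), (6, 2, 1)]


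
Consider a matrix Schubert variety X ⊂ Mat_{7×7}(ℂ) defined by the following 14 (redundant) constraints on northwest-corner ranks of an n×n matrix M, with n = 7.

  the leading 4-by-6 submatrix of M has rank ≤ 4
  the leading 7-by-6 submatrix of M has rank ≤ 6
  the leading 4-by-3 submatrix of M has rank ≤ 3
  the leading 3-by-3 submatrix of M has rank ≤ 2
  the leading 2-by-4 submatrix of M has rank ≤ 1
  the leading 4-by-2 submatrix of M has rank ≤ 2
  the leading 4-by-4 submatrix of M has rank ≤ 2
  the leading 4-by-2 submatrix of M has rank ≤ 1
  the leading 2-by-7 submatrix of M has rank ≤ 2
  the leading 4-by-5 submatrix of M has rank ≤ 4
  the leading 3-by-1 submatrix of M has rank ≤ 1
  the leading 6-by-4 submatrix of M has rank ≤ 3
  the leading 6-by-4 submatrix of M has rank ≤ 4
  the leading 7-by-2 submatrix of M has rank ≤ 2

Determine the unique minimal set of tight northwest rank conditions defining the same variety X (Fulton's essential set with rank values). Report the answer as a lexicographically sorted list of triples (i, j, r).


Propagating the 14 rank bounds to every northwest block:

  row 1: 1  1  1  1  1  1  1
  row 2: 1  1  1  1  2  2  2
  row 3: 1  1  2  2  3  3  3
  row 4: 1  1  2  2  3  4  4
  row 5: 1  2  3  3  4  5  5
  row 6: 1  2  3  3  4  5  6
  row 7: 1  2  3  4  5  6  7

giving w = (1, 5, 3, 6, 2, 7, 4) via Δ²R.

D(w) has 7 cells with 4 SE-corners; essential set:

[(2, 4, 1), (4, 2, 1), (4, 4, 2), (6, 4, 3)]


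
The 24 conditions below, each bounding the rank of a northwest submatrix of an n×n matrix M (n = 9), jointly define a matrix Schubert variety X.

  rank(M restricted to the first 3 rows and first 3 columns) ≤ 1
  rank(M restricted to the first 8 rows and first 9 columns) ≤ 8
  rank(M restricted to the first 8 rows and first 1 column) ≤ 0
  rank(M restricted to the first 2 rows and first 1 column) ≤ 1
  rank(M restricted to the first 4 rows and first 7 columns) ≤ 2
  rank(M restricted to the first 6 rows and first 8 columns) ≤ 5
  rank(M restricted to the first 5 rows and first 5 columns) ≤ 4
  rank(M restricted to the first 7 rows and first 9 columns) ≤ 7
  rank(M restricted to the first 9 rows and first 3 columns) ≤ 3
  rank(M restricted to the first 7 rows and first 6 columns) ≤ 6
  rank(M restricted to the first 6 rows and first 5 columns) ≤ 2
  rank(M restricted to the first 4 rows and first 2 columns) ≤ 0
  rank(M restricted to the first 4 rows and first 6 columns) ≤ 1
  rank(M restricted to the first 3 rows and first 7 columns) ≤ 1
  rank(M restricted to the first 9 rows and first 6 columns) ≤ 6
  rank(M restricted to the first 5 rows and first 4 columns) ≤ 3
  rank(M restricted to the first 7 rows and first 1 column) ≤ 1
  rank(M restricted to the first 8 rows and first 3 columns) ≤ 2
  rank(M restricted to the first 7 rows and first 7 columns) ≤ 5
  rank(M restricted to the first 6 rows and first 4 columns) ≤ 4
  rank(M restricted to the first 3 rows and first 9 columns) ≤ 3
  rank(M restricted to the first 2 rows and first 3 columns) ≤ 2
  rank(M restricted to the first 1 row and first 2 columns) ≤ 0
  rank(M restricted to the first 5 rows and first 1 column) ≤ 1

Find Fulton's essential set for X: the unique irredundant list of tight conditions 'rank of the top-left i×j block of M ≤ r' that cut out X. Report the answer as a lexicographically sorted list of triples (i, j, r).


Propagating the 24 rank bounds to every northwest block:

  R[1]: 0, 0, 1, 1, 1, 1, 1, 1, 1
  R[2]: 0, 0, 1, 1, 1, 1, 1, 2, 2
  R[3]: 0, 0, 1, 1, 1, 1, 1, 2, 3
  R[4]: 0, 0, 1, 1, 1, 1, 2, 3, 4
  R[5]: 0, 1, 2, 2, 2, 2, 3, 4, 5
  R[6]: 0, 1, 2, 2, 2, 3, 4, 5, 6
  R[7]: 0, 1, 2, 3, 3, 4, 5, 6, 7
  R[8]: 0, 1, 2, 3, 4, 5, 6, 7, 8
  R[9]: 1, 2, 3, 4, 5, 6, 7, 8, 9

the unique w with this rank table is (3, 8, 9, 7, 2, 6, 4, 5, 1).

5 SE-corners of the 25-cell Rothe diagram give Ess(w):

[(3, 7, 1), (4, 2, 0), (4, 6, 1), (6, 5, 2), (8, 1, 0)]
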